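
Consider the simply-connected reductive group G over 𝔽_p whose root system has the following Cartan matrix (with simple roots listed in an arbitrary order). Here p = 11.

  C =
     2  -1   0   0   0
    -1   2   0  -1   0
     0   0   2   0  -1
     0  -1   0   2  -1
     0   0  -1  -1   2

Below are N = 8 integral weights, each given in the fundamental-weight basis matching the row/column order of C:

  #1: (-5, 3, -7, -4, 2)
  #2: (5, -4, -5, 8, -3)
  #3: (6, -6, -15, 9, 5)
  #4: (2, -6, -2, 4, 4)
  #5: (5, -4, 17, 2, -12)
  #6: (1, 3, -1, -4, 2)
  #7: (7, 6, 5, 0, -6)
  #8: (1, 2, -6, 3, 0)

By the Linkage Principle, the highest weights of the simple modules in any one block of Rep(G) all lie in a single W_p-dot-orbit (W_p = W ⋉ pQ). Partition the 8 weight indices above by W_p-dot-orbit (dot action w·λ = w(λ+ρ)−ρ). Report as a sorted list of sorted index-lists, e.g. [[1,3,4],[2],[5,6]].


Dynkin diagram of C (from the 8 off-diagonal −1 entries): A_5.

Folding the 8 weights λ_j+ρ into Ā_11 (reps in the given 5-coord order):

  1: (2, 1, 0, 3, 0) · 2: (2, 3, 1, 0, 4) · 3: (2, 3, 1, 0, 4) · 4: (2, 3, 1, 0, 4) · 5: (2, 1, 0, 3, 0) · 6: (2, 1, 0, 3, 0) · 7: (2, 3, 1, 0, 4) · 8: (2, 3, 1, 0, 4)

Grouping the 8 weights by Ā_11-representative: 2 linkage classes.

[[1, 5, 6], [2, 3, 4, 7, 8]]


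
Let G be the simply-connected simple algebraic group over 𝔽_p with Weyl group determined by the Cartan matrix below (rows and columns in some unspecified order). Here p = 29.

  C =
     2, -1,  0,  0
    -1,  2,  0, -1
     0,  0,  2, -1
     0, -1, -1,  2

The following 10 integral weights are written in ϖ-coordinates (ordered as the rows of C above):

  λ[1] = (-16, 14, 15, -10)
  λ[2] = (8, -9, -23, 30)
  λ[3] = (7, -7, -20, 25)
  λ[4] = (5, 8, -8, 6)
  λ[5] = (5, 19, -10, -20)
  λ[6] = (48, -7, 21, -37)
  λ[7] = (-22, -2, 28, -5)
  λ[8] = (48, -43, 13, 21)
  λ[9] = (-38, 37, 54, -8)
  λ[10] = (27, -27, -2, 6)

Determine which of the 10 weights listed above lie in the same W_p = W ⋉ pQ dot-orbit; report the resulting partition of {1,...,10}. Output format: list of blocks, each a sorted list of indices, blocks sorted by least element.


Type A_4, rank 4, |W|=120; reorder rows/cols to standard.

Alcove-folded reps (p=29, 10 weights, presented ϖ-order):

  λ_1+ρ ↦ (6, 9, 7, 0)
  λ_2+ρ ↦ (2, 6, 19, 1)
  λ_3+ρ ↦ (2, 6, 19, 1)
  λ_4+ρ ↦ (6, 9, 7, 0)
  λ_5+ρ ↦ (2, 6, 19, 1)
  λ_6+ρ ↦ (6, 9, 7, 0)
  λ_7+ρ ↦ (4, 1, 3, 21)
  λ_8+ρ ↦ (6, 9, 7, 0)
  λ_9+ρ ↦ (2, 6, 19, 1)
  λ_10+ρ ↦ (2, 6, 19, 1)

Linkage partition of the 10 weights (3 classes, p=29):

[[1, 4, 6, 8], [2, 3, 5, 9, 10], [7]]


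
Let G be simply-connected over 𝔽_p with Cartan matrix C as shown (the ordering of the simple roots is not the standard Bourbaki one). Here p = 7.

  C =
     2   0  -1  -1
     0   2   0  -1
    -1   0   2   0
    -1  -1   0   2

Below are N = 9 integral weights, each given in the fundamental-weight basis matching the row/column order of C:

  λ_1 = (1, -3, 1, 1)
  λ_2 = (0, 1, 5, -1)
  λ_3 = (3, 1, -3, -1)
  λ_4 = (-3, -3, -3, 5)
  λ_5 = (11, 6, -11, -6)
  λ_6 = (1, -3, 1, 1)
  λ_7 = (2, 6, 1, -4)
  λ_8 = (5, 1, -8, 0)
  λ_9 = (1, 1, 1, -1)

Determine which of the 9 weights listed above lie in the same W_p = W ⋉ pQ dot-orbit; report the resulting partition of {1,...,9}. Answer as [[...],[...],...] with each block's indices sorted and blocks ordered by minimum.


A_4 Cartan matrix, 4 simple roots permuted; ρ=(1,1,1,1).

Alcove-folded reps (p=7, 9 weights, presented ϖ-order):

  [1] (2, 2, 2, 0) · [2] (1, 0, 4, 0) · [3] (2, 2, 2, 0) · [4] (2, 2, 2, 0) · [5] (0, 2, 0, 3) · [6] (2, 2, 2, 0) · [7] (0, 2, 0, 3) · [8] (1, 0, 4, 0) · [9] (2, 2, 2, 0)

These 9 weights hit 3 W_7-dot-orbits; sizes (5, 2, 2):

[[1, 3, 4, 6, 9], [2, 8], [5, 7]]


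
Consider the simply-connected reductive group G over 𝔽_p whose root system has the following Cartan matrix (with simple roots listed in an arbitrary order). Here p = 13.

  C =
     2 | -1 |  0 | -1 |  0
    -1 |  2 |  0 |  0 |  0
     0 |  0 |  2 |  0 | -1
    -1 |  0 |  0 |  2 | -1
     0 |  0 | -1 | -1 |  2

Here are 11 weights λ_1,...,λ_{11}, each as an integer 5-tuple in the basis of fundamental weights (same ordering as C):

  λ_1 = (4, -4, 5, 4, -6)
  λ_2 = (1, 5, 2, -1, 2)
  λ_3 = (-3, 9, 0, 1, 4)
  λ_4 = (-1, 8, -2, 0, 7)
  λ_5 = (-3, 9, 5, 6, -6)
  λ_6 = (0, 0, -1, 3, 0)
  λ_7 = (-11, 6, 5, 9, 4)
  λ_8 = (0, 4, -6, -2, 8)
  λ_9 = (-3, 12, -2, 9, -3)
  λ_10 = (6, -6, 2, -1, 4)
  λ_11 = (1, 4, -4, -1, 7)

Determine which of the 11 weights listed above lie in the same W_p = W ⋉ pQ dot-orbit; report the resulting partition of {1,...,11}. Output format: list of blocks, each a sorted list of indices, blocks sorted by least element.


Root system A_5: the 5×5 matrix C matches after relabeling.

λ_j+ρ reflected into Ā_13 (⟨·,θ^∨⟩≤13); 5-tuples as given:

    λ_1+ρ ↦ (2, 3, 1, 0, 5)
    λ_2+ρ ↦ (2, 5, 2, 0, 3)
    λ_3+ρ ↦ (2, 5, 2, 0, 3)
    λ_4+ρ ↦ (0, 4, 4, 1, 3)
    λ_5+ρ ↦ (2, 5, 2, 0, 3)
    λ_6+ρ ↦ (1, 1, 0, 4, 1)
    λ_7+ρ ↦ (2, 5, 2, 0, 3)
    λ_8+ρ ↦ (0, 4, 4, 1, 3)
    λ_9+ρ ↦ (2, 3, 1, 0, 5)
    λ_10+ρ ↦ (2, 3, 1, 0, 5)
    λ_11+ρ ↦ (2, 3, 1, 0, 5)

The 11 indices split into 4 linkage classes (same alcove rep ⇔ same W_13-dot-orbit):

[[1, 9, 10, 11], [2, 3, 5, 7], [4, 8], [6]]


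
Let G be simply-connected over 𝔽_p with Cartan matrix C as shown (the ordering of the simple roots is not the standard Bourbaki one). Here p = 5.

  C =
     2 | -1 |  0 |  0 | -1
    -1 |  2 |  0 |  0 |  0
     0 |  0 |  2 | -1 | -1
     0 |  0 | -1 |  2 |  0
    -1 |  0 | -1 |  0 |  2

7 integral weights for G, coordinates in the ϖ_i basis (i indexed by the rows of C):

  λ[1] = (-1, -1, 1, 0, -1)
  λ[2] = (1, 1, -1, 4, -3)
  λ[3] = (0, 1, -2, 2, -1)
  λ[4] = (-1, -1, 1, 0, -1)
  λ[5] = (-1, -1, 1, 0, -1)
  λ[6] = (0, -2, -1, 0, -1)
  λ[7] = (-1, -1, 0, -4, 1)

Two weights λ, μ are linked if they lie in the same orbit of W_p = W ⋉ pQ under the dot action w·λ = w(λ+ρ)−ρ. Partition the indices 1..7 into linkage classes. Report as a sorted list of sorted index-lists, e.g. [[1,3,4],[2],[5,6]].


C ↔ A_5 under row/col permutation; |W(A_5)| = 720.

W_5-reps of the 7 weights in Ā_5 (same 5-coord order as C):

  [1] (0, 0, 2, 1, 0)
  [2] (0, 0, 2, 1, 0)
  [3] (0, 2, 0, 2, 1)
  [4] (0, 0, 2, 1, 0)
  [5] (0, 0, 2, 1, 0)
  [6] (0, 1, 0, 1, 0)
  [7] (0, 0, 2, 1, 0)

Partition of {1..7} into 3 W_5-dot-orbits:

[[1, 2, 4, 5, 7], [3], [6]]


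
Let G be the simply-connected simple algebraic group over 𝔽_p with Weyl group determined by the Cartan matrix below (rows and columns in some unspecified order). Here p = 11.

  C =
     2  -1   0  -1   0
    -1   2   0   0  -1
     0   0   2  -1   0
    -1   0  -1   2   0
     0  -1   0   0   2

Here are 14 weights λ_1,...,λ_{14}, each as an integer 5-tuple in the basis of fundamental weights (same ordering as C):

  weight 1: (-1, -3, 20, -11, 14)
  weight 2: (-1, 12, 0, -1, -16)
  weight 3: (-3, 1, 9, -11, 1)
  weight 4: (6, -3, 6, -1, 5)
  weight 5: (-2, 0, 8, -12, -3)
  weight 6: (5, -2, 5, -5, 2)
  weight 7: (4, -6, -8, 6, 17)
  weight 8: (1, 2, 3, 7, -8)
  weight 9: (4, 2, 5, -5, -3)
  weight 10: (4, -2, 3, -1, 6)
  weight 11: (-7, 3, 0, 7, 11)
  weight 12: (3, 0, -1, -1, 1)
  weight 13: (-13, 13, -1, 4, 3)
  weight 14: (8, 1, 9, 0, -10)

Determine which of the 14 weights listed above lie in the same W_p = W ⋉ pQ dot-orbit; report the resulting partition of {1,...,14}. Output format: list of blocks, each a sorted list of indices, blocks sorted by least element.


Root system A_5: the 5×5 matrix C matches after relabeling.

W_11-reps of the 14 weights in Ā_11 (same 5-coord order as C):

  1: (0, 2, 1, 0, 7);  2: (0, 2, 1, 0, 7);  3: (0, 2, 1, 0, 7);  4: (4, 1, 0, 0, 2);  5: (0, 2, 1, 0, 7);  6: (1, 1, 2, 4, 2);  7: (4, 1, 0, 0, 2);  8: (1, 1, 2, 4, 2);  9: (1, 1, 2, 4, 2);  10: (4, 1, 0, 0, 2);  11: (1, 1, 2, 4, 2);  12: (4, 1, 0, 0, 2);  13: (4, 1, 0, 0, 2);  14: (0, 2, 1, 0, 7)

The 14 indices split into 3 linkage classes (same alcove rep ⇔ same W_11-dot-orbit):

[[1, 2, 3, 5, 14], [4, 7, 10, 12, 13], [6, 8, 9, 11]]


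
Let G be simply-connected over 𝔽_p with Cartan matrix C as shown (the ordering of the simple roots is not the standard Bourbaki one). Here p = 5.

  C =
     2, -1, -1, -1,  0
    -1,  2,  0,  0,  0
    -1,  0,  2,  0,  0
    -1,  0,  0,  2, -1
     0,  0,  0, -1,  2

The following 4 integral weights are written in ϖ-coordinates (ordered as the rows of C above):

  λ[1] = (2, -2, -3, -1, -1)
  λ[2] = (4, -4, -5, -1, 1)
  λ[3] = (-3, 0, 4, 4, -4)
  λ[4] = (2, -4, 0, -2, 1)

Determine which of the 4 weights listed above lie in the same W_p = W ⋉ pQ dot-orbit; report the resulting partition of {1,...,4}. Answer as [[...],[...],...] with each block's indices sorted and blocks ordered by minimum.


Type D_5, rank 5, |W|=1920; reorder rows/cols to standard.

Each λ_j+ρ reduced to Ā_5; 5-tuples below use C's row order:

  1: (0, 1, 2, 0, 0) · 2: (0, 1, 2, 0, 0) · 3: (1, 2, 0, 0, 1) · 4: (1, 2, 0, 0, 1)

Partition of {1..4} into 2 W_5-dot-orbits:

[[1, 2], [3, 4]]


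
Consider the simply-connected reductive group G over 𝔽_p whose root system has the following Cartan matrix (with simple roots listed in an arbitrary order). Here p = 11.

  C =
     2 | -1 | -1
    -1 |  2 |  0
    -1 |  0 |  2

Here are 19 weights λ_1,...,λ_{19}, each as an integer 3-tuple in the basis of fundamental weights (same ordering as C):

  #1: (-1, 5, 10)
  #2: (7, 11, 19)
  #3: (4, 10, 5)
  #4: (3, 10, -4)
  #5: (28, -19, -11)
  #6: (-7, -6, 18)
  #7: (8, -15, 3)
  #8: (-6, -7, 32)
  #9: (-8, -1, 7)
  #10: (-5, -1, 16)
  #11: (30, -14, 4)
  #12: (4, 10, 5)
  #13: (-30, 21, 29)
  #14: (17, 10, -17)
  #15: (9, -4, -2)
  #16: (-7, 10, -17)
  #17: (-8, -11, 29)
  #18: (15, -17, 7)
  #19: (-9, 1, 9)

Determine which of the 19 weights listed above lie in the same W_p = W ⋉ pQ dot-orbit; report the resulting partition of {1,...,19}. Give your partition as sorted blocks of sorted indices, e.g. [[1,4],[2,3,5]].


Cartan matrix: type A_3 (|W|=24); un-permuting the 3 rows.

λ_j+ρ reflected into Ā_11 (⟨·,θ^∨⟩≤11); 3-tuples as given:

    λ_1 → (0, 0, 5)
    λ_2 → (2, 6, 2)
    λ_3 → (0, 0, 5)
    λ_4 → (0, 7, 1)
    λ_5 → (0, 7, 1)
    λ_6 → (3, 2, 0)
    λ_7 → (2, 6, 2)
    λ_8 → (0, 0, 5)
    λ_9 → (0, 7, 1)
    λ_10 → (2, 0, 5)
    λ_11 → (2, 6, 2)
    λ_12 → (0, 0, 5)
    λ_13 → (0, 7, 1)
    λ_14 → (2, 0, 5)
    λ_15 → (6, 3, 1)
    λ_16 → (0, 0, 5)
    λ_17 → (6, 3, 1)
    λ_18 → (3, 2, 0)
    λ_19 → (2, 6, 2)

The 19 indices split into 6 linkage classes (same alcove rep ⇔ same W_11-dot-orbit):

[[1, 3, 8, 12, 16], [2, 7, 11, 19], [4, 5, 9, 13], [6, 18], [10, 14], [15, 17]]


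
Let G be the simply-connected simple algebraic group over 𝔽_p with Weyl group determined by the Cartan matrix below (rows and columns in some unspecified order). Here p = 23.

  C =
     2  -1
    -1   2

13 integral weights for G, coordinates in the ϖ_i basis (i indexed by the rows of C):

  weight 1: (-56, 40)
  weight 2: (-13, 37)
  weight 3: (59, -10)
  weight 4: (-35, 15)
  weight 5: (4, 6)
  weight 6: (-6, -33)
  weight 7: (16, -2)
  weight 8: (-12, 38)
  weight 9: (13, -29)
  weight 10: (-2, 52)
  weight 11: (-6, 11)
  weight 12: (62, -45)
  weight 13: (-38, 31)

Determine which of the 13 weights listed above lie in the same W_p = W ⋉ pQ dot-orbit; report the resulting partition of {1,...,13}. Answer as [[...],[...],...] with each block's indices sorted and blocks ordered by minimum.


Type A_2, rank 2, |W|=6; reorder rows/cols to standard.

Folding the 13 weights λ_j+ρ into Ā_23 (reps in the given 2-coord order):

  1: (9, 9);  2: (3, 8);  3: (9, 9);  4: (5, 7);  5: (5, 7);  6: (9, 9);  7: (16, 1);  8: (5, 7);  9: (9, 9);  10: (16, 1);  11: (5, 7);  12: (4, 17);  13: (9, 9)

The 13 indices split into 5 linkage classes (same alcove rep ⇔ same W_23-dot-orbit):

[[1, 3, 6, 9, 13], [2], [4, 5, 8, 11], [7, 10], [12]]


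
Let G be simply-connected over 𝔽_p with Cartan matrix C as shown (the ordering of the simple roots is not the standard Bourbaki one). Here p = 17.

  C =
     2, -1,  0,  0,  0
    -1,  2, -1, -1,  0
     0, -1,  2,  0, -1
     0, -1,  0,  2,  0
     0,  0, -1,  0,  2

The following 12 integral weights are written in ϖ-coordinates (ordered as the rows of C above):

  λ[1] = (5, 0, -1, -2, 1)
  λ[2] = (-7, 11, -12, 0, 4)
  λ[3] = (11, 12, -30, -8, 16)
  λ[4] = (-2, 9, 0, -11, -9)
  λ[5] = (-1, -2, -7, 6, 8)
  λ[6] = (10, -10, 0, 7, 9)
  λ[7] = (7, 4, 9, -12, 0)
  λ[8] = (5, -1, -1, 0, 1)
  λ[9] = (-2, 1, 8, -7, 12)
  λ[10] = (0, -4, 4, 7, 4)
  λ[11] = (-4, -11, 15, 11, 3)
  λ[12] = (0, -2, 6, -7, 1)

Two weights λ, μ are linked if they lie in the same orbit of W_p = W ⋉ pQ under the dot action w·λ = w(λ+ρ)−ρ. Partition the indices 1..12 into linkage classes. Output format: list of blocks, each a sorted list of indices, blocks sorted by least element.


Root system D_5: the 5×5 matrix C matches after relabeling.

λ_j+ρ reflected into Ā_17 (⟨·,θ^∨⟩≤17); 5-tuples as given:

    1: (6, 0, 0, 1, 2)
    2: (1, 1, 0, 4, 6)
    3: (1, 1, 0, 4, 6)
    4: (7, 0, 1, 2, 0)
    5: (6, 0, 0, 1, 2)
    6: (2, 0, 4, 1, 2)
    7: (1, 1, 0, 4, 6)
    8: (6, 0, 0, 1, 2)
    9: (1, 1, 0, 4, 6)
    10: (2, 1, 1, 5, 5)
    11: (7, 1, 1, 2, 1)
    12: (6, 0, 0, 1, 2)

The 12 indices split into 6 linkage classes (same alcove rep ⇔ same W_17-dot-orbit):

[[1, 5, 8, 12], [2, 3, 7, 9], [4], [6], [10], [11]]


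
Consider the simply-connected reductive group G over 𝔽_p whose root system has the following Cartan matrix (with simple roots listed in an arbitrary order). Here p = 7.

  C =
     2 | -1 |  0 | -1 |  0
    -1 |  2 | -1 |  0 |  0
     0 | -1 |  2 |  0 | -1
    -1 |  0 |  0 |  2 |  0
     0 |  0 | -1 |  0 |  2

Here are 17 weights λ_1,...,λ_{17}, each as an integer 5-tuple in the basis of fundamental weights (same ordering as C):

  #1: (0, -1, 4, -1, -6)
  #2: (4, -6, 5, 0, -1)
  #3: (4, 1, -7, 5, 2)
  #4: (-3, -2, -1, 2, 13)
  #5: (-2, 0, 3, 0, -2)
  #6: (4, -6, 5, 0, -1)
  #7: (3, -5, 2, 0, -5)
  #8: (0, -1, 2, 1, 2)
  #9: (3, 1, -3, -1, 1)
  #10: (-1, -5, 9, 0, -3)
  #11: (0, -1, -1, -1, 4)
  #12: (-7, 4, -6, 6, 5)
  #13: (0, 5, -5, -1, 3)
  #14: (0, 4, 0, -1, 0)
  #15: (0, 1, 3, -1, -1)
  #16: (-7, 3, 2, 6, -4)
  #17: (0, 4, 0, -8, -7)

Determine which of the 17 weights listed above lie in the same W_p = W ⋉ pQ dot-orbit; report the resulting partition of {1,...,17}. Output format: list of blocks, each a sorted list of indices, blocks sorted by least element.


A_5 Cartan matrix, 5 simple roots permuted; ρ=(1,1,1,1,1).

Ā_7 reps of the 17 weights (A_5, coords as presented):

  [1] (1, 0, 0, 0, 5);  [2] (0, 5, 1, 1, 0);  [3] (1, 0, 3, 0, 1);  [4] (1, 2, 4, 0, 0);  [5] (1, 0, 3, 0, 1);  [6] (0, 5, 1, 1, 0);  [7] (1, 0, 3, 0, 1);  [8] (1, 0, 3, 0, 1);  [9] (4, 0, 2, 0, 0);  [10] (1, 0, 3, 0, 1);  [11] (1, 0, 0, 0, 5);  [12] (0, 5, 1, 1, 0);  [13] (1, 2, 4, 0, 0);  [14] (0, 5, 1, 1, 0);  [15] (1, 2, 4, 0, 0);  [16] (4, 0, 2, 0, 0);  [17] (0, 5, 1, 1, 0)

Linkage partition of the 17 weights (5 classes, p=7):

[[1, 11], [2, 6, 12, 14, 17], [3, 5, 7, 8, 10], [4, 13, 15], [9, 16]]


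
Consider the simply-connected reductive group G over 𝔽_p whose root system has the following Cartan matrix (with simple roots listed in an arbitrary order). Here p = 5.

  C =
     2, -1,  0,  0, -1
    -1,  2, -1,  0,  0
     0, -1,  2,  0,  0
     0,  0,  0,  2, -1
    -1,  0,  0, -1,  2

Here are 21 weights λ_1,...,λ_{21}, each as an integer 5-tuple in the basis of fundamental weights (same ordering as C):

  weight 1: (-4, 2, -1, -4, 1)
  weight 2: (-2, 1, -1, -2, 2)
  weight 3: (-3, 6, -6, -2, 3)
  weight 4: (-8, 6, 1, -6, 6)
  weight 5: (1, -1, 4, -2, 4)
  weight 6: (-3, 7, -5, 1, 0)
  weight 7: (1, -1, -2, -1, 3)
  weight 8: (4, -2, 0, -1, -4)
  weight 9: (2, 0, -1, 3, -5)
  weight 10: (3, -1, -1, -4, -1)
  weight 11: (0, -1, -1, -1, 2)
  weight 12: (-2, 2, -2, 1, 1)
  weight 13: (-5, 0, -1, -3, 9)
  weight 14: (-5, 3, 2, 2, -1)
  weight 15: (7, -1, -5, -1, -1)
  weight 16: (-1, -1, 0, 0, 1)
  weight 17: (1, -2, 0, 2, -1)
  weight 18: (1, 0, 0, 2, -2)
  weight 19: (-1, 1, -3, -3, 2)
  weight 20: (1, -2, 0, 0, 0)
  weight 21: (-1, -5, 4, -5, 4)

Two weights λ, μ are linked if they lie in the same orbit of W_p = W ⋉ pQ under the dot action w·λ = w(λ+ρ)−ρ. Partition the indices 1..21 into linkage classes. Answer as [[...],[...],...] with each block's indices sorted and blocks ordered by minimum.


C ↔ A_5 under row/col permutation; |W(A_5)| = 720.

λ_j+ρ reflected into Ā_5 (⟨·,θ^∨⟩≤5); 5-tuples as given:

  λ_1 → (0, 0, 1, 1, 2)
  λ_2 → (1, 1, 0, 1, 1)
  λ_3 → (0, 0, 1, 1, 2)
  λ_4 → (0, 0, 2, 2, 1)
  λ_5 → (1, 1, 0, 3, 0)
  λ_6 → (1, 1, 0, 1, 1)
  λ_7 → (1, 0, 0, 0, 3)
  λ_8 → (1, 1, 0, 3, 0)
  λ_9 → (1, 0, 0, 0, 3)
  λ_10 → (1, 0, 0, 0, 3)
  λ_11 → (1, 0, 0, 0, 3)
  λ_12 → (1, 1, 0, 1, 1)
  λ_13 → (1, 1, 0, 3, 0)
  λ_14 → (0, 0, 1, 1, 2)
  λ_15 → (1, 1, 0, 3, 0)
  λ_16 → (0, 0, 1, 1, 2)
  λ_17 → (1, 1, 0, 3, 0)
  λ_18 → (1, 1, 0, 1, 1)
  λ_19 → (0, 0, 2, 2, 1)
  λ_20 → (1, 1, 0, 1, 1)
  λ_21 → (1, 0, 0, 0, 3)

These 21 weights hit 5 W_5-dot-orbits; sizes (4, 5, 2, 5, 5):

[[1, 3, 14, 16], [2, 6, 12, 18, 20], [4, 19], [5, 8, 13, 15, 17], [7, 9, 10, 11, 21]]


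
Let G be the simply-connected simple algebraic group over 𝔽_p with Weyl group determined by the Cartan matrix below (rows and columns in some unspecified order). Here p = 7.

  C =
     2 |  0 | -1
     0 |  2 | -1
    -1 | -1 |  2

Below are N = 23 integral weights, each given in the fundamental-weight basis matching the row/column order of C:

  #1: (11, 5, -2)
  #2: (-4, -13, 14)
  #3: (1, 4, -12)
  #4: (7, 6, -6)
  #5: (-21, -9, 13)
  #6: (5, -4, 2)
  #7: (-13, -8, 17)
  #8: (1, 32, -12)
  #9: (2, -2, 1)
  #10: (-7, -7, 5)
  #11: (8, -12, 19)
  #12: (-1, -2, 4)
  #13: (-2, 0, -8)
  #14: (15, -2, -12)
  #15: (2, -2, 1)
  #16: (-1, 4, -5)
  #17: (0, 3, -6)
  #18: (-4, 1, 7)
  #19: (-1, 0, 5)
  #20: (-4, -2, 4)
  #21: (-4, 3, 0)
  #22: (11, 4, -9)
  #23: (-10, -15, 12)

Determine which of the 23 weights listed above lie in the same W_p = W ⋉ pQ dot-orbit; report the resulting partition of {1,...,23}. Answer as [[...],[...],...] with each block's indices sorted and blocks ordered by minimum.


C ↔ A_3 under row/col permutation; |W(A_3)| = 24.

Folding the 23 weights λ_j+ρ into Ā_7 (reps in the given 3-coord order):

  1: (3, 1, 1) · 2: (0, 1, 4) · 3: (1, 2, 2) · 4: (0, 1, 4) · 5: (0, 0, 6) · 6: (4, 1, 0) · 7: (4, 1, 0) · 8: (1, 2, 2) · 9: (3, 1, 1) · 10: (0, 0, 6) · 11: (3, 1, 1) · 12: (0, 1, 4) · 13: (0, 0, 6) · 14: (1, 2, 2) · 15: (3, 1, 1) · 16: (4, 1, 0) · 17: (4, 1, 0) · 18: (0, 1, 4) · 19: (0, 1, 6) · 20: (3, 1, 1) · 21: (1, 2, 2) · 22: (1, 2, 2) · 23: (4, 1, 0)

Grouping the 23 weights by Ā_7-representative: 6 linkage classes.

[[1, 9, 11, 15, 20], [2, 4, 12, 18], [3, 8, 14, 21, 22], [5, 10, 13], [6, 7, 16, 17, 23], [19]]


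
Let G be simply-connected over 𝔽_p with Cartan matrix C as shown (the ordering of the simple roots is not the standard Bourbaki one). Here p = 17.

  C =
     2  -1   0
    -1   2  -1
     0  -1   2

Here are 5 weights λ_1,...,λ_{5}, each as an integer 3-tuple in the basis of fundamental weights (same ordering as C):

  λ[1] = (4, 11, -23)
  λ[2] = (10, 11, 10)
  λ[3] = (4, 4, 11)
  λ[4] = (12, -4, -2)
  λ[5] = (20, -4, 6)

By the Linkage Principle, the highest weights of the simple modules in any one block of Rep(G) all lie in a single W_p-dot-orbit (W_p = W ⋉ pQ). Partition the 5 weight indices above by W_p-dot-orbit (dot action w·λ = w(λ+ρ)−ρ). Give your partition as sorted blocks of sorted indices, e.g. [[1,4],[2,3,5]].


C ↔ A_3 under row/col permutation; |W(A_3)| = 24.

Ā_17 reps of the 5 weights (A_3, coords as presented):

  λ_1+ρ ↦ (0, 5, 7)
  λ_2+ρ ↦ (6, 0, 6)
  λ_3+ρ ↦ (0, 5, 7)
  λ_4+ρ ↦ (9, 1, 3)
  λ_5+ρ ↦ (9, 1, 3)

Grouping the 5 weights by Ā_17-representative: 3 linkage classes.

[[1, 3], [2], [4, 5]]


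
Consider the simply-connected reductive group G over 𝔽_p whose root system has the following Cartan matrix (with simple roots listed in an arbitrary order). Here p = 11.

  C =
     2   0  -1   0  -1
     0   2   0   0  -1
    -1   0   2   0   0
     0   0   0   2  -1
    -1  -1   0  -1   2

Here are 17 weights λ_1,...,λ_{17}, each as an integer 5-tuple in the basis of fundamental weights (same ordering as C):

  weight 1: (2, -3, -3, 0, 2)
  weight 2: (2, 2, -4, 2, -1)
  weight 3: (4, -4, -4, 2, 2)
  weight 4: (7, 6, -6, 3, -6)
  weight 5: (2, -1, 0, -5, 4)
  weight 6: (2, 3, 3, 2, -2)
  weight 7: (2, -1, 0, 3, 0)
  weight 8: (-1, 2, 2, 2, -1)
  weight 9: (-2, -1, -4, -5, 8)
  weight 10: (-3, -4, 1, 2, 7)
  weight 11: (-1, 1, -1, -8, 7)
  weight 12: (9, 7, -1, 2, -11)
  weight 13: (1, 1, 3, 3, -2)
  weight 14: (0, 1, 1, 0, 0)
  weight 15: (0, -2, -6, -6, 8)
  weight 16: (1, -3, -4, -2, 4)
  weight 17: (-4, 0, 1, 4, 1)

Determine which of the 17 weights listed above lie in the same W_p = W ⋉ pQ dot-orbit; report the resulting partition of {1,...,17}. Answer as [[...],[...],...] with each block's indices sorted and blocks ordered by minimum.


Type D_5, rank 5, |W|=1920; reorder rows/cols to standard.

Each λ_j+ρ reduced to Ā_11; 5-tuples below use C's row order:

  λ_1 → (1, 2, 2, 1, 1) · λ_2 → (0, 3, 3, 3, 0) · λ_3 → (0, 3, 3, 3, 0) · λ_4 → (1, 2, 2, 1, 1) · λ_5 → (1, 0, 1, 4, 1) · λ_6 → (1, 2, 2, 1, 1) · λ_7 → (1, 0, 1, 4, 1) · λ_8 → (0, 3, 3, 3, 0) · λ_9 → (1, 0, 1, 4, 1) · λ_10 → (0, 3, 3, 3, 0) · λ_11 → (0, 2, 0, 7, 1) · λ_12 → (0, 2, 0, 7, 1) · λ_13 → (0, 1, 4, 3, 1) · λ_14 → (1, 2, 2, 1, 1) · λ_15 → (1, 0, 1, 4, 1) · λ_16 → (1, 2, 2, 1, 1) · λ_17 → (1, 0, 1, 4, 1)

Partition of {1..17} into 5 W_11-dot-orbits:

[[1, 4, 6, 14, 16], [2, 3, 8, 10], [5, 7, 9, 15, 17], [11, 12], [13]]


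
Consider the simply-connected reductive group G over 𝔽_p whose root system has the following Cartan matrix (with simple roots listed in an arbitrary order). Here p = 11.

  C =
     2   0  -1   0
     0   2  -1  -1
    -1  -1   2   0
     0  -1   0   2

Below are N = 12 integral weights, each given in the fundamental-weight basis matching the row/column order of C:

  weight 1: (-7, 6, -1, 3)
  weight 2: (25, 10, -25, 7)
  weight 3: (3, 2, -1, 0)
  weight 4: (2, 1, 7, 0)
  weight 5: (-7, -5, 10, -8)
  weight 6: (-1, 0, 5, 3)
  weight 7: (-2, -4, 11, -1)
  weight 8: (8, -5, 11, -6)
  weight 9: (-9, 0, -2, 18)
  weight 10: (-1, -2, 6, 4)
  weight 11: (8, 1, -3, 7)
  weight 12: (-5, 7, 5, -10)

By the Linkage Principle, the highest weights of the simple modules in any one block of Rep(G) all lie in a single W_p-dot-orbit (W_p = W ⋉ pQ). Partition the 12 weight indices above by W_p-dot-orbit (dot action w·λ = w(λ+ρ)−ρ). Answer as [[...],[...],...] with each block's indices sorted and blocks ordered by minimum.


Type A_4, rank 4, |W|=120; reorder rows/cols to standard.

Ā_11 reps of the 12 weights (A_4, coords as presented):

  λ_1 → (0, 1, 6, 4) · λ_2 → (1, 0, 2, 2) · λ_3 → (4, 3, 0, 1) · λ_4 → (0, 0, 8, 2) · λ_5 → (0, 1, 6, 4) · λ_6 → (0, 1, 6, 4) · λ_7 → (0, 0, 8, 2) · λ_8 → (1, 1, 1, 5) · λ_9 → (0, 0, 8, 2) · λ_10 → (0, 1, 6, 4) · λ_11 → (1, 0, 2, 2) · λ_12 → (1, 1, 1, 5)

These 12 weights hit 5 W_11-dot-orbits; sizes (4, 2, 1, 3, 2):

[[1, 5, 6, 10], [2, 11], [3], [4, 7, 9], [8, 12]]


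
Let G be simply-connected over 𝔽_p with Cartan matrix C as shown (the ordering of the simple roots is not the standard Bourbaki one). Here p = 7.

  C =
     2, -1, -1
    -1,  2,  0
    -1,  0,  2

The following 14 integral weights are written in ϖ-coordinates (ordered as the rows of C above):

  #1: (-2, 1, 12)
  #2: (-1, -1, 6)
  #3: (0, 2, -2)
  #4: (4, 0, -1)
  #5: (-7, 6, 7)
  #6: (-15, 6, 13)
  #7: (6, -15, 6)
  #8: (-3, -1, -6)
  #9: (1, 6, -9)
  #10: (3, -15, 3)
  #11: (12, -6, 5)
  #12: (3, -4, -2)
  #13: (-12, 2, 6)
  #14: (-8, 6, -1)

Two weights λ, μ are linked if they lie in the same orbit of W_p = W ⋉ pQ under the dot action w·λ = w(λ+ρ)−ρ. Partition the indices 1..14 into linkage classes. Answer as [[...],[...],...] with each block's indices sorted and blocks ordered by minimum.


Type A_3, rank 3, |W|=24; reorder rows/cols to standard.

λ_j+ρ reflected into Ā_7 (⟨·,θ^∨⟩≤7); 3-tuples as given:

  [1] (5, 1, 0);  [2] (0, 0, 7);  [3] (0, 3, 1);  [4] (5, 1, 0);  [5] (5, 1, 0);  [6] (0, 0, 7);  [7] (0, 0, 7);  [8] (2, 5, 0);  [9] (5, 1, 0);  [10] (0, 3, 1);  [11] (5, 1, 0);  [12] (0, 3, 1);  [13] (0, 3, 1);  [14] (0, 0, 7)

4 distinct reps among the 14 weights ⇒ 4 W_7-linkage classes:

[[1, 4, 5, 9, 11], [2, 6, 7, 14], [3, 10, 12, 13], [8]]


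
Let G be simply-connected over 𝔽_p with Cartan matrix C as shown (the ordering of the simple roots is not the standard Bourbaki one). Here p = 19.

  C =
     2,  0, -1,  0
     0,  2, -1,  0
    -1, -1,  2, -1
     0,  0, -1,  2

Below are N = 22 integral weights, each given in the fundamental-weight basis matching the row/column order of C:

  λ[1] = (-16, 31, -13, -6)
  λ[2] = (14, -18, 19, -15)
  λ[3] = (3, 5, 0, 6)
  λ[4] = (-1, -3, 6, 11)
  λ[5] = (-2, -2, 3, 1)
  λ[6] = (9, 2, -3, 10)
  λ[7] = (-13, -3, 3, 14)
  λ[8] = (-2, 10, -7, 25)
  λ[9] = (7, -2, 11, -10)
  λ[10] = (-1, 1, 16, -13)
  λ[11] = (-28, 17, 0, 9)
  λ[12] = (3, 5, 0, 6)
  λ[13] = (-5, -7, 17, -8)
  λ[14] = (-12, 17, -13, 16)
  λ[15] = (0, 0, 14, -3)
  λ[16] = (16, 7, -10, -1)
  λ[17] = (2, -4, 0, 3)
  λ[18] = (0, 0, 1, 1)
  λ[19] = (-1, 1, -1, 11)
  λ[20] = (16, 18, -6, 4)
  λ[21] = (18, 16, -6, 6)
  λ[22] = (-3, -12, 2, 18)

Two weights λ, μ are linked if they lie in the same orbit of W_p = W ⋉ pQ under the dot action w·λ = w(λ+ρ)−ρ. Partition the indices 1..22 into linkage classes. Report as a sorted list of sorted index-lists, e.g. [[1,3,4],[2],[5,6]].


D_4 Cartan matrix, 4 simple roots permuted; ρ=(1,1,1,1).

Alcove-folded reps (p=19, 22 weights, presented ϖ-order):

  λ_1 → (8, 1, 4, 2) · λ_2 → (1, 1, 2, 2) · λ_3 → (4, 6, 1, 7) · λ_4 → (0, 2, 0, 12) · λ_5 → (1, 1, 2, 2) · λ_6 → (7, 0, 1, 8) · λ_7 → (2, 8, 2, 5) · λ_8 → (4, 6, 1, 7) · λ_9 → (7, 0, 1, 8) · λ_10 → (0, 2, 0, 12) · λ_11 → (7, 0, 1, 8) · λ_12 → (4, 6, 1, 7) · λ_13 → (4, 6, 1, 7) · λ_14 → (8, 1, 4, 2) · λ_15 → (1, 1, 2, 2) · λ_16 → (7, 0, 1, 8) · λ_17 → (1, 1, 2, 2) · λ_18 → (1, 1, 2, 2) · λ_19 → (0, 2, 0, 12) · λ_20 → (0, 2, 0, 12) · λ_21 → (0, 2, 0, 12) · λ_22 → (7, 0, 1, 8)

These 22 weights hit 6 W_19-dot-orbits; sizes (2, 5, 4, 5, 5, 1):

[[1, 14], [2, 5, 15, 17, 18], [3, 8, 12, 13], [4, 10, 19, 20, 21], [6, 9, 11, 16, 22], [7]]


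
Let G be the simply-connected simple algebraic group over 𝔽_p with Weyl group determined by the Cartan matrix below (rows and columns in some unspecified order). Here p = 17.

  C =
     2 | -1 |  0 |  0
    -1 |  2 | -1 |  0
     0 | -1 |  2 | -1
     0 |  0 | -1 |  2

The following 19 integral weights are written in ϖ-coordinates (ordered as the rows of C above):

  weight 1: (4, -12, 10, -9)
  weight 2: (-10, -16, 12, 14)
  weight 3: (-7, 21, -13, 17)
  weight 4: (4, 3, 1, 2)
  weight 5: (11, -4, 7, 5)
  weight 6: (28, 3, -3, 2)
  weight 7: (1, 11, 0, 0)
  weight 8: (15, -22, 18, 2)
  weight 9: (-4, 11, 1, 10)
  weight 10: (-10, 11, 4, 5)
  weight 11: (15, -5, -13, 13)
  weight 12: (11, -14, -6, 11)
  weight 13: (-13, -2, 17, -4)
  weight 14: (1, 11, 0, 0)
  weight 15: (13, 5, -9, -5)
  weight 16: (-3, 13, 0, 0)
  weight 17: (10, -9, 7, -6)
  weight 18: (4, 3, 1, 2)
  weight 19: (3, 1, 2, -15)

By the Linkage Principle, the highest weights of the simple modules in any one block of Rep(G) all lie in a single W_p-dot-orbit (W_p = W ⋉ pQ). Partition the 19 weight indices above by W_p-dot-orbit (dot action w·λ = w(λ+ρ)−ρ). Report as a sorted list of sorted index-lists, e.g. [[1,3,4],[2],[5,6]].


Type A_4, rank 4, |W|=120; reorder rows/cols to standard.

W_17-reps of the 19 weights in Ā_17 (same 4-coord order as C):

    [1] (3, 3, 5, 0)
    [2] (2, 2, 2, 7)
    [3] (4, 1, 6, 5)
    [4] (5, 4, 2, 3)
    [5] (3, 3, 5, 0)
    [6] (0, 12, 2, 2)
    [7] (2, 12, 1, 1)
    [8] (0, 12, 2, 2)
    [9] (5, 4, 2, 3)
    [10] (3, 3, 5, 0)
    [11] (0, 12, 2, 2)
    [12] (4, 1, 6, 5)
    [13] (0, 12, 2, 2)
    [14] (2, 12, 1, 1)
    [15] (5, 4, 2, 3)
    [16] (2, 12, 1, 1)
    [17] (3, 3, 5, 0)
    [18] (5, 4, 2, 3)
    [19] (5, 4, 2, 3)

Grouping the 19 weights by Ā_17-representative: 6 linkage classes.

[[1, 5, 10, 17], [2], [3, 12], [4, 9, 15, 18, 19], [6, 8, 11, 13], [7, 14, 16]]


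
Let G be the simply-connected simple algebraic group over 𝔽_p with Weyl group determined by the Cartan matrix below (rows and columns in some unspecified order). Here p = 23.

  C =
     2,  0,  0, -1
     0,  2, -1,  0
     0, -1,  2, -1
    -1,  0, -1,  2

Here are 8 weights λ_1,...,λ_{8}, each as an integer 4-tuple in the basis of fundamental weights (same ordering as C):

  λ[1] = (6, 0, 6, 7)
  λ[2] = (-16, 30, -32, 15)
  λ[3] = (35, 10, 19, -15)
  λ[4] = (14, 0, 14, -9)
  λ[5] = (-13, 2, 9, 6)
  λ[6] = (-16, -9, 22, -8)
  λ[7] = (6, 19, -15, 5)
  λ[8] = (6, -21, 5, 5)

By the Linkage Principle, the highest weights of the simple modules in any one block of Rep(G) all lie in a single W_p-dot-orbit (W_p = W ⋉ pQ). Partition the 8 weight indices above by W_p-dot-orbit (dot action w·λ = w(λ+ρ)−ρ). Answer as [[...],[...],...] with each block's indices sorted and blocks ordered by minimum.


Root system A_4: the 4×4 matrix C matches after relabeling.

λ_j+ρ reflected into Ā_23 (⟨·,θ^∨⟩≤23); 4-tuples as given:

  [1] (7, 1, 7, 8);  [2] (7, 1, 7, 8);  [3] (1, 6, 6, 7);  [4] (7, 1, 7, 8);  [5] (7, 3, 5, 5);  [6] (7, 1, 7, 8);  [7] (1, 6, 6, 7);  [8] (1, 6, 6, 7)

Partition of {1..8} into 3 W_23-dot-orbits:

[[1, 2, 4, 6], [3, 7, 8], [5]]


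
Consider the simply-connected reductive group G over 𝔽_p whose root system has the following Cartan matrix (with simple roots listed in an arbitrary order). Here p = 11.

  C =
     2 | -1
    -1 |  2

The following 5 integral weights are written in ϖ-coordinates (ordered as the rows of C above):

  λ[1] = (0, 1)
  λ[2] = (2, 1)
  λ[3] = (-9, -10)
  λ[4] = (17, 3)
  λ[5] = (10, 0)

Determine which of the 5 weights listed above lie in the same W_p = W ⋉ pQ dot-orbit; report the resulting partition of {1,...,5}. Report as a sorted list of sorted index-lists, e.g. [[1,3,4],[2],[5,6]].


Cartan matrix: type A_2 (|W|=6); un-permuting the 2 rows.

Alcove-folded reps (p=11, 5 weights, presented ϖ-order):

  λ_1 → (1, 2);  λ_2 → (3, 2);  λ_3 → (3, 2);  λ_4 → (0, 7);  λ_5 → (10, 0)

Partition of {1..5} into 4 W_11-dot-orbits:

[[1], [2, 3], [4], [5]]


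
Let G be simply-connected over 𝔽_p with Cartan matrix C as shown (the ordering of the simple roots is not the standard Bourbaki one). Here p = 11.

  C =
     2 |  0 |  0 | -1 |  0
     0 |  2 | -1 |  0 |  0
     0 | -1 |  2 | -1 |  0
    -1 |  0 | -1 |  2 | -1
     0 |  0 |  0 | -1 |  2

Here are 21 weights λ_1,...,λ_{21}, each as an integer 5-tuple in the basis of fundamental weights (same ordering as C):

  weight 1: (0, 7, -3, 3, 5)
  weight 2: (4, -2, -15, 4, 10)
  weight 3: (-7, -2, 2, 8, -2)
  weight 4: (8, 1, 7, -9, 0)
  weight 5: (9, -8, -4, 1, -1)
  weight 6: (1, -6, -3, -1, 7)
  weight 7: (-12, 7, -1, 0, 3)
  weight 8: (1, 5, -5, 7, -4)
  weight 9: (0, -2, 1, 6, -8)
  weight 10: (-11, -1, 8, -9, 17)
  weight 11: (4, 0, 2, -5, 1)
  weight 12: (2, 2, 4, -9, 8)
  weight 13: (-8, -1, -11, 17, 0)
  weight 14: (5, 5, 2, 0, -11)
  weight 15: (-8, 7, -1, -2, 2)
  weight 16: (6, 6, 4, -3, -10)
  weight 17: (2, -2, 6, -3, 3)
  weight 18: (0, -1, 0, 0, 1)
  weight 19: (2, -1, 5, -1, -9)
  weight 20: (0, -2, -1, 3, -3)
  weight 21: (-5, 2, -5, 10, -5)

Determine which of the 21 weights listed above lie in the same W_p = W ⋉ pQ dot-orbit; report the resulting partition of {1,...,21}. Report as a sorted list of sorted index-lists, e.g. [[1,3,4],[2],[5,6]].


Cartan matrix: type D_5 (|W|=1920); un-permuting the 5 rows.

Folding the 21 weights λ_j+ρ into Ā_11 (reps in the given 5-coord order):

  1: (5, 2, 0, 1, 0);  2: (3, 0, 1, 0, 1);  3: (5, 2, 0, 1, 0);  4: (1, 1, 1, 0, 7);  5: (1, 1, 1, 0, 7);  6: (5, 0, 2, 0, 1);  7: (5, 2, 0, 1, 0);  8: (1, 0, 1, 1, 2);  9: (1, 1, 1, 0, 7);  10: (1, 1, 1, 0, 7);  11: (1, 0, 1, 1, 2);  12: (5, 0, 2, 0, 1);  13: (1, 1, 1, 0, 7);  14: (3, 0, 1, 0, 1);  15: (5, 0, 2, 0, 1);  16: (3, 0, 1, 0, 1);  17: (1, 0, 1, 1, 2);  18: (1, 0, 1, 1, 2);  19: (5, 2, 0, 1, 0);  20: (1, 0, 1, 1, 2);  21: (3, 1, 0, 1, 3)

The 21 indices split into 6 linkage classes (same alcove rep ⇔ same W_11-dot-orbit):

[[1, 3, 7, 19], [2, 14, 16], [4, 5, 9, 10, 13], [6, 12, 15], [8, 11, 17, 18, 20], [21]]


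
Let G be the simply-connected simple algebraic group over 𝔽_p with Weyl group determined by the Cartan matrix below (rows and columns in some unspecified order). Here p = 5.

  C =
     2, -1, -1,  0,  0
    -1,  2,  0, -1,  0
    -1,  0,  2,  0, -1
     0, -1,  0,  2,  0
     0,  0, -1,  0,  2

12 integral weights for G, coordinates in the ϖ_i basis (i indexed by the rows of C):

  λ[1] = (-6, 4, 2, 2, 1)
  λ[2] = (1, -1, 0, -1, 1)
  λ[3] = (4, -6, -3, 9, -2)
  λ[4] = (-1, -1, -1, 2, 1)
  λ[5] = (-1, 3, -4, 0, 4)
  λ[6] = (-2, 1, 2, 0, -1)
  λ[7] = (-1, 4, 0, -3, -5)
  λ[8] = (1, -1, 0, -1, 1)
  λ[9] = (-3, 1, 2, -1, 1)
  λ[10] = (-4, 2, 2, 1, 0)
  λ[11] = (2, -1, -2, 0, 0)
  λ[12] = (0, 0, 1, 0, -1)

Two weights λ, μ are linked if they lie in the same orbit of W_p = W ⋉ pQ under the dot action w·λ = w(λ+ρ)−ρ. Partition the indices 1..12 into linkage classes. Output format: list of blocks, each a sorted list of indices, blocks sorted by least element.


Root system A_5: the 5×5 matrix C matches after relabeling.

W_5-reps of the 12 weights in Ā_5 (same 5-coord order as C):

  λ_1+ρ ↦ (2, 0, 1, 0, 2)
  λ_2+ρ ↦ (2, 0, 1, 0, 2)
  λ_3+ρ ↦ (2, 0, 1, 0, 2)
  λ_4+ρ ↦ (0, 0, 0, 3, 2)
  λ_5+ρ ↦ (3, 0, 0, 1, 0)
  λ_6+ρ ↦ (1, 1, 2, 1, 0)
  λ_7+ρ ↦ (3, 0, 0, 1, 0)
  λ_8+ρ ↦ (2, 0, 1, 0, 2)
  λ_9+ρ ↦ (2, 0, 1, 0, 2)
  λ_10+ρ ↦ (3, 0, 0, 1, 0)
  λ_11+ρ ↦ (2, 0, 1, 1, 0)
  λ_12+ρ ↦ (1, 1, 2, 1, 0)

5 distinct reps among the 12 weights ⇒ 5 W_5-linkage classes:

[[1, 2, 3, 8, 9], [4], [5, 7, 10], [6, 12], [11]]


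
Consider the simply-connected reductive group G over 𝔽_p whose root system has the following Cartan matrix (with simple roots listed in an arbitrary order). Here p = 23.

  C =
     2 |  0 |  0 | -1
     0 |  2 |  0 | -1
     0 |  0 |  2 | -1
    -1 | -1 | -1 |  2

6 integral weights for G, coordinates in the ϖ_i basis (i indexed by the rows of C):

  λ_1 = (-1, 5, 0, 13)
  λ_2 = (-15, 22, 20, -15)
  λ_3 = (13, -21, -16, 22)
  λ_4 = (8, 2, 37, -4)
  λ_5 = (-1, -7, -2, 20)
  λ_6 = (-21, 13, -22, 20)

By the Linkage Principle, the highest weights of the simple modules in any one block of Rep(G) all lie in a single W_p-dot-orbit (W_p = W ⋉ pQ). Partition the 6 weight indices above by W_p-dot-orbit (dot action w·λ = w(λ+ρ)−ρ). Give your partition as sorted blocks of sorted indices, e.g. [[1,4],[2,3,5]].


Type D_4, rank 4, |W|=192; reorder rows/cols to standard.

λ_j+ρ reflected into Ā_23 (⟨·,θ^∨⟩≤23); 4-tuples as given:

  λ_1+ρ ↦ (0, 6, 1, 2) · λ_2+ρ ↦ (9, 0, 2, 5) · λ_3+ρ ↦ (0, 6, 1, 2) · λ_4+ρ ↦ (0, 6, 1, 2) · λ_5+ρ ↦ (0, 6, 1, 2) · λ_6+ρ ↦ (0, 6, 1, 2)

Linkage partition of the 6 weights (2 classes, p=23):

[[1, 3, 4, 5, 6], [2]]


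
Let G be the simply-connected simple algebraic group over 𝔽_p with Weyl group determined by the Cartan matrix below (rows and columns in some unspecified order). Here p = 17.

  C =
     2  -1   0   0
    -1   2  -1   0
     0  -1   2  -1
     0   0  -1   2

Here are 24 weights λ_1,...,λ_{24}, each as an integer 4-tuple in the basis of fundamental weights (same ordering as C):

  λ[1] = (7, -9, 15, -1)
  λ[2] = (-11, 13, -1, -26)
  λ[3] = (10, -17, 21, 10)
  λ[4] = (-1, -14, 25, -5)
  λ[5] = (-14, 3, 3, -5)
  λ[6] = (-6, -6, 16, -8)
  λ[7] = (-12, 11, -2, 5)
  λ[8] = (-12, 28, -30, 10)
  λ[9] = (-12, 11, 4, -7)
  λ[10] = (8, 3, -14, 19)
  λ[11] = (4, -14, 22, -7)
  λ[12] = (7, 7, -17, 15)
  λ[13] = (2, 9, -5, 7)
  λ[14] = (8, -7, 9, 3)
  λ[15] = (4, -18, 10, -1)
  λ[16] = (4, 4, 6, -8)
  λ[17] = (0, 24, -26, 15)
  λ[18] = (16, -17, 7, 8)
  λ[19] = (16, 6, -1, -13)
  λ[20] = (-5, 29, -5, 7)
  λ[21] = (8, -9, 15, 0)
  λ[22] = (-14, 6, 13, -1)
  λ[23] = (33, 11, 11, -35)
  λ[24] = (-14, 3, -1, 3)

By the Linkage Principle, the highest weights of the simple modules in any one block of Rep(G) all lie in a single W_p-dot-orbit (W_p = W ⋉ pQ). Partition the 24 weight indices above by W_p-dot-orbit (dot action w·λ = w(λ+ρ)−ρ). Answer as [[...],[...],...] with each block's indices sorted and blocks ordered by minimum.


C ↔ A_4 under row/col permutation; |W(A_4)| = 120.

Alcove-folded reps (p=17, 24 weights, presented ϖ-order):

  λ_1 → (0, 8, 8, 0) · λ_2 → (3, 6, 4, 4) · λ_3 → (11, 0, 1, 5) · λ_4 → (4, 0, 4, 5) · λ_5 → (4, 0, 4, 5) · λ_6 → (5, 5, 0, 7) · λ_7 → (11, 0, 1, 5) · λ_8 → (11, 0, 1, 5) · λ_9 → (11, 0, 1, 5) · λ_10 → (3, 6, 4, 4) · λ_11 → (2, 5, 4, 0) · λ_12 → (0, 8, 8, 0) · λ_13 → (3, 6, 4, 4) · λ_14 → (3, 6, 4, 4) · λ_15 → (11, 0, 1, 5) · λ_16 → (5, 5, 0, 7) · λ_17 → (0, 8, 8, 0) · λ_18 → (0, 8, 8, 0) · λ_19 → (5, 5, 0, 7) · λ_20 → (4, 0, 4, 5) · λ_21 → (0, 8, 8, 0) · λ_22 → (3, 6, 4, 4) · λ_23 → (5, 5, 0, 7) · λ_24 → (4, 0, 4, 5)

These 24 weights hit 6 W_17-dot-orbits; sizes (5, 5, 5, 4, 4, 1):

[[1, 12, 17, 18, 21], [2, 10, 13, 14, 22], [3, 7, 8, 9, 15], [4, 5, 20, 24], [6, 16, 19, 23], [11]]


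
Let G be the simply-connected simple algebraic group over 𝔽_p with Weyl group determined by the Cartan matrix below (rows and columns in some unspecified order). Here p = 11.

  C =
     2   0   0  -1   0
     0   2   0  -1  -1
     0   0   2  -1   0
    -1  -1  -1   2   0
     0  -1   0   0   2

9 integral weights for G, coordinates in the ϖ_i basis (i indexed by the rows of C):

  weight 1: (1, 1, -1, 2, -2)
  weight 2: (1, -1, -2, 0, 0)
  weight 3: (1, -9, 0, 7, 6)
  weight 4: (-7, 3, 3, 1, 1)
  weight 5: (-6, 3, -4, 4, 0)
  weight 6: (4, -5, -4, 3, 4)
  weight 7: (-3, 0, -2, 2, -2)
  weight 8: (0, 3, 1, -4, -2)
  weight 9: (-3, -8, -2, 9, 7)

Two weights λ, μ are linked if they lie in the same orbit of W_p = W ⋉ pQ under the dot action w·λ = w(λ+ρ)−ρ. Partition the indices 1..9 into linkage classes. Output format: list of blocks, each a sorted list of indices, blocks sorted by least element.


D_5 Cartan matrix, 5 simple roots permuted; ρ=(1,1,1,1,1).

Ā_11 reps of the 9 weights (D_5, coords as presented):

  λ_1+ρ ↦ (2, 1, 0, 3, 1)
  λ_2+ρ ↦ (2, 0, 1, 0, 1)
  λ_3+ρ ↦ (2, 0, 1, 0, 1)
  λ_4+ρ ↦ (2, 1, 0, 3, 1)
  λ_5+ρ ↦ (2, 1, 0, 3, 1)
  λ_6+ρ ↦ (2, 1, 0, 3, 1)
  λ_7+ρ ↦ (2, 0, 1, 0, 1)
  λ_8+ρ ↦ (2, 0, 1, 0, 1)
  λ_9+ρ ↦ (2, 0, 1, 0, 1)

Grouping the 9 weights by Ā_11-representative: 2 linkage classes.

[[1, 4, 5, 6], [2, 3, 7, 8, 9]]


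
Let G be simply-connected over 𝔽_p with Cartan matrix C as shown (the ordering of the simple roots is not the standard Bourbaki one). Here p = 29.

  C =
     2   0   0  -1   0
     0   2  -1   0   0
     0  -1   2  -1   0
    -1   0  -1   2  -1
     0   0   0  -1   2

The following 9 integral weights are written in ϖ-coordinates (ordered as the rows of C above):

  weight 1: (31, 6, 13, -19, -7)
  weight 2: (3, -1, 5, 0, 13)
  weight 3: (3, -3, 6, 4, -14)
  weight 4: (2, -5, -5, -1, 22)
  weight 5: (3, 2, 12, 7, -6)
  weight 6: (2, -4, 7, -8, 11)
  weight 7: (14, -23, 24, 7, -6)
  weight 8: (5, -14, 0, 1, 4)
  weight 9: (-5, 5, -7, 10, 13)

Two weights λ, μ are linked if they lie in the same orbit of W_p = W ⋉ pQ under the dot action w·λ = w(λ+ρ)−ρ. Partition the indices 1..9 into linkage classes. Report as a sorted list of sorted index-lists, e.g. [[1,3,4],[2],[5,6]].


C ↔ D_5 under row/col permutation; |W(D_5)| = 1920.

Folding the 9 weights λ_j+ρ into Ā_29 (reps in the given 5-coord order):

  1: (4, 0, 3, 1, 14)
  2: (4, 0, 3, 1, 14)
  3: (4, 1, 2, 1, 5)
  4: (4, 0, 3, 1, 14)
  5: (4, 1, 2, 1, 5)
  6: (4, 1, 2, 1, 5)
  7: (4, 0, 3, 1, 14)
  8: (4, 1, 2, 1, 5)
  9: (4, 0, 3, 1, 14)

Partition of {1..9} into 2 W_29-dot-orbits:

[[1, 2, 4, 7, 9], [3, 5, 6, 8]]
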